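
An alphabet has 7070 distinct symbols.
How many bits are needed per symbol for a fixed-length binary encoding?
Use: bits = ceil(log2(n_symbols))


log2(7070) = 12.7875
Bracket: 2^12 = 4096 < 7070 <= 2^13 = 8192
So ceil(log2(7070)) = 13

bits = ceil(log2(7070)) = ceil(12.7875) = 13 bits


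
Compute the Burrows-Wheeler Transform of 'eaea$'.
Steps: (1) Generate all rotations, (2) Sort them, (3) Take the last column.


Rotations (sorted):
  0: $eaea -> last char: a
  1: a$eae -> last char: e
  2: aea$e -> last char: e
  3: ea$ea -> last char: a
  4: eaea$ -> last char: $


BWT = aeea$


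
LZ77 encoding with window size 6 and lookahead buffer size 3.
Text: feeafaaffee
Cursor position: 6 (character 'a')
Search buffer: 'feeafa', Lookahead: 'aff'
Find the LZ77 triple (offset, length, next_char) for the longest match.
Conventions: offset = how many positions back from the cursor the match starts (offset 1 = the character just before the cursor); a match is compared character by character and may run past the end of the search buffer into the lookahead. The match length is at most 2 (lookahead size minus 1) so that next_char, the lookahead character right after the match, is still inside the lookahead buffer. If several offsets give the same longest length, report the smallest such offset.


Try each offset into the search buffer:
  offset=1 (pos 5, char 'a'): match length 1
  offset=2 (pos 4, char 'f'): match length 0
  offset=3 (pos 3, char 'a'): match length 2
  offset=4 (pos 2, char 'e'): match length 0
  offset=5 (pos 1, char 'e'): match length 0
  offset=6 (pos 0, char 'f'): match length 0
Longest match has length 2 at offset 3.
next_char = character at position 6 + 2 = 8 -> 'f'

Best match: offset=3, length=2 (matching 'af' starting at position 3)
LZ77 triple: (3, 2, 'f')


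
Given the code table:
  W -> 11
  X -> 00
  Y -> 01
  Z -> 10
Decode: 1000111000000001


Decoding:
10 -> Z
00 -> X
11 -> W
10 -> Z
00 -> X
00 -> X
00 -> X
01 -> Y


Result: ZXWZXXXY


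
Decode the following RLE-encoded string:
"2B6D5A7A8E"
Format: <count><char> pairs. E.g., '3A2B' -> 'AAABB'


Expanding each <count><char> pair:
  2B -> 'BB'
  6D -> 'DDDDDD'
  5A -> 'AAAAA'
  7A -> 'AAAAAAA'
  8E -> 'EEEEEEEE'

Decoded = BBDDDDDDAAAAAAAAAAAAEEEEEEEE


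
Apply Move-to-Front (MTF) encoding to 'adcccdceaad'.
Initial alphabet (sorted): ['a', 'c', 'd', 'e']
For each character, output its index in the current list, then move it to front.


MTF encoding:
'a': index 0 in ['a', 'c', 'd', 'e'] -> ['a', 'c', 'd', 'e']
'd': index 2 in ['a', 'c', 'd', 'e'] -> ['d', 'a', 'c', 'e']
'c': index 2 in ['d', 'a', 'c', 'e'] -> ['c', 'd', 'a', 'e']
'c': index 0 in ['c', 'd', 'a', 'e'] -> ['c', 'd', 'a', 'e']
'c': index 0 in ['c', 'd', 'a', 'e'] -> ['c', 'd', 'a', 'e']
'd': index 1 in ['c', 'd', 'a', 'e'] -> ['d', 'c', 'a', 'e']
'c': index 1 in ['d', 'c', 'a', 'e'] -> ['c', 'd', 'a', 'e']
'e': index 3 in ['c', 'd', 'a', 'e'] -> ['e', 'c', 'd', 'a']
'a': index 3 in ['e', 'c', 'd', 'a'] -> ['a', 'e', 'c', 'd']
'a': index 0 in ['a', 'e', 'c', 'd'] -> ['a', 'e', 'c', 'd']
'd': index 3 in ['a', 'e', 'c', 'd'] -> ['d', 'a', 'e', 'c']


Output: [0, 2, 2, 0, 0, 1, 1, 3, 3, 0, 3]


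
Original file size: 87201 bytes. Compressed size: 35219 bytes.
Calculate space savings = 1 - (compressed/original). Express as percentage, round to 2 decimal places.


ratio = compressed/original = 35219/87201 = 0.403883
savings = 1 - ratio = 1 - 0.403883 = 0.596117
as a percentage: 0.596117 * 100 = 59.61%

Space savings = 1 - 35219/87201 = 59.61%


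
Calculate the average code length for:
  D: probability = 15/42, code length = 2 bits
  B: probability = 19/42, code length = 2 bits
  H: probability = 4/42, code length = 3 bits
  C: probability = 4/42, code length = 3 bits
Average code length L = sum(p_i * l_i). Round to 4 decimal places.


Weighted contributions p_i * l_i:
  D: (15/42) * 2 = 30/42
  B: (19/42) * 2 = 38/42
  H: (4/42) * 3 = 12/42
  C: (4/42) * 3 = 12/42
Sum = (30 + 38 + 12 + 12)/42 = 92/42

L = 92/42 = 2.1905 bits/symbol


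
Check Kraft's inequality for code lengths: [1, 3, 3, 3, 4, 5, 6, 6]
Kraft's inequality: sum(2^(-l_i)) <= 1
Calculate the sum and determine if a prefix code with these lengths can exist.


Sum = 2^(-1) + 2^(-3) + 2^(-3) + 2^(-3) + 2^(-4) + 2^(-5) + 2^(-6) + 2^(-6)
    = 0.5 + 0.125 + 0.125 + 0.125 + 0.0625 + 0.03125 + 0.015625 + 0.015625
    = 64/64 = 1.0
Since 1.0 <= 1, Kraft's inequality IS satisfied.
A prefix code with these lengths CAN exist.

Kraft sum = 1.0. Satisfied.


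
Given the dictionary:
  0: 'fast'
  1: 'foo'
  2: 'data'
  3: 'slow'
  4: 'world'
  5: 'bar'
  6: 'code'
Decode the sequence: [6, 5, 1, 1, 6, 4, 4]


Look up each index in the dictionary:
  6 -> 'code'
  5 -> 'bar'
  1 -> 'foo'
  1 -> 'foo'
  6 -> 'code'
  4 -> 'world'
  4 -> 'world'

Decoded: "code bar foo foo code world world"


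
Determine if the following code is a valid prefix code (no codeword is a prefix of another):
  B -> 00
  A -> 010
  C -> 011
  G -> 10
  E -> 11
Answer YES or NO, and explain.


Checking each pair (does one codeword prefix another?):
  B='00' vs A='010': no prefix
  B='00' vs C='011': no prefix
  B='00' vs G='10': no prefix
  B='00' vs E='11': no prefix
  A='010' vs B='00': no prefix
  A='010' vs C='011': no prefix
  A='010' vs G='10': no prefix
  A='010' vs E='11': no prefix
  C='011' vs B='00': no prefix
  C='011' vs A='010': no prefix
  C='011' vs G='10': no prefix
  C='011' vs E='11': no prefix
  G='10' vs B='00': no prefix
  G='10' vs A='010': no prefix
  G='10' vs C='011': no prefix
  G='10' vs E='11': no prefix
  E='11' vs B='00': no prefix
  E='11' vs A='010': no prefix
  E='11' vs C='011': no prefix
  E='11' vs G='10': no prefix
No violation found over all pairs.

YES -- this is a valid prefix code. No codeword is a prefix of any other codeword.


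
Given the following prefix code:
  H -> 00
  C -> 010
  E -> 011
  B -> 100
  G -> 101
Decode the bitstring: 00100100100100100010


Decoding step by step:
Bits 00 -> H
Bits 100 -> B
Bits 100 -> B
Bits 100 -> B
Bits 100 -> B
Bits 100 -> B
Bits 010 -> C


Decoded message: HBBBBBC


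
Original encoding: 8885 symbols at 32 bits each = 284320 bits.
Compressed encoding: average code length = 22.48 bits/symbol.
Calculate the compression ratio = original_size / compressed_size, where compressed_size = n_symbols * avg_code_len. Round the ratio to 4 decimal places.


original_size = n_symbols * orig_bits = 8885 * 32 = 284320 bits
compressed_size = n_symbols * avg_code_len = 8885 * 22.48 = 199734.8 bits
ratio = original_size / compressed_size = 284320 / 199734.8 = 1.4235

Compression ratio = 1.4235


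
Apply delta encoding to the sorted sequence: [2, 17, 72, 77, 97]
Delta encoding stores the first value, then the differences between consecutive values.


First value: 2
Deltas:
  17 - 2 = 15
  72 - 17 = 55
  77 - 72 = 5
  97 - 77 = 20


Delta encoded: [2, 15, 55, 5, 20]


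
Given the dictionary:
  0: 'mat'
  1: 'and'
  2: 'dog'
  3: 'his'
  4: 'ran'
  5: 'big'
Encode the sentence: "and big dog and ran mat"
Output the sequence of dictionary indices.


Look up each word in the dictionary:
  'and' -> 1
  'big' -> 5
  'dog' -> 2
  'and' -> 1
  'ran' -> 4
  'mat' -> 0

Encoded: [1, 5, 2, 1, 4, 0]


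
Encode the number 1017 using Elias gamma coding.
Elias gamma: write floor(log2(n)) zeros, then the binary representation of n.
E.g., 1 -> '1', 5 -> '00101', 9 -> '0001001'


num_bits = floor(log2(1017)) + 1 = 10
leading_zeros = num_bits - 1 = 9
binary(1017) = 1111111001

Elias gamma(1017) = '000000000' + '1111111001' = 0000000001111111001 (19 bits)


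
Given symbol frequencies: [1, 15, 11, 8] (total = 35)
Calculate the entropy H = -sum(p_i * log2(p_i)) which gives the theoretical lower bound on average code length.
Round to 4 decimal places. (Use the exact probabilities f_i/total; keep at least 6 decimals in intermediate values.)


Per-symbol terms -p_i * log2(p_i) with p_i = f_i/35:
  p = 1/35 = 0.028571: log2(p) = -5.129283, -p*log2(p) = 0.146551
  p = 15/35 = 0.428571: log2(p) = -1.222392, -p*log2(p) = 0.523882
  p = 11/35 = 0.314286: log2(p) = -1.669851, -p*log2(p) = 0.524810
  p = 8/35 = 0.228571: log2(p) = -2.129283, -p*log2(p) = 0.486693
H = 0.146551 + 0.523882 + 0.524810 + 0.486693 = 1.681936

H = 1.6819 bits/symbol


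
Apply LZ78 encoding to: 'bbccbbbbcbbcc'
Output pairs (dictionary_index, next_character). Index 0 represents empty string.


LZ78 encoding steps:
Dictionary: {0: ''}
Step 1: w='' (idx 0), next='b' -> output (0, 'b'), add 'b' as idx 1
Step 2: w='b' (idx 1), next='c' -> output (1, 'c'), add 'bc' as idx 2
Step 3: w='' (idx 0), next='c' -> output (0, 'c'), add 'c' as idx 3
Step 4: w='b' (idx 1), next='b' -> output (1, 'b'), add 'bb' as idx 4
Step 5: w='bb' (idx 4), next='c' -> output (4, 'c'), add 'bbc' as idx 5
Step 6: w='bbc' (idx 5), next='c' -> output (5, 'c'), add 'bbcc' as idx 6


Encoded: [(0, 'b'), (1, 'c'), (0, 'c'), (1, 'b'), (4, 'c'), (5, 'c')]


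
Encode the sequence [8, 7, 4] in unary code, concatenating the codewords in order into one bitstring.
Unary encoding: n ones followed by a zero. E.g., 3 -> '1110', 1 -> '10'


Encode each number as n ones followed by a terminating 0:
  8 -> 111111110 (9 bits)
  7 -> 11111110 (8 bits)
  4 -> 11110 (5 bits)
Total length = 9 + 8 + 5 = 22 bits.

Unary([8, 7, 4]) = 1111111101111111011110 (22 bits)


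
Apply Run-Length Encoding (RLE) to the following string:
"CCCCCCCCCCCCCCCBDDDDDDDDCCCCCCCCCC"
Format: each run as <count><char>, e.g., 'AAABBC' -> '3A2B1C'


Scanning runs left to right:
  i=0: run of 'C' x 15 -> '15C'
  i=15: run of 'B' x 1 -> '1B'
  i=16: run of 'D' x 8 -> '8D'
  i=24: run of 'C' x 10 -> '10C'

RLE = 15C1B8D10C


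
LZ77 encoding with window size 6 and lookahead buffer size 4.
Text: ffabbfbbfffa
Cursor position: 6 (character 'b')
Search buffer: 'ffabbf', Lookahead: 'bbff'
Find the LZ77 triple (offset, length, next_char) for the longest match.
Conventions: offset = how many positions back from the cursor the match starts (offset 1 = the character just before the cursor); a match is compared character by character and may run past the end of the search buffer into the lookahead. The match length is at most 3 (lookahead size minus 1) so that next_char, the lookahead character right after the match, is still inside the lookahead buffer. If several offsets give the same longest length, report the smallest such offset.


Try each offset into the search buffer:
  offset=1 (pos 5, char 'f'): match length 0
  offset=2 (pos 4, char 'b'): match length 1
  offset=3 (pos 3, char 'b'): match length 3
  offset=4 (pos 2, char 'a'): match length 0
  offset=5 (pos 1, char 'f'): match length 0
  offset=6 (pos 0, char 'f'): match length 0
Longest match has length 3 at offset 3.
next_char = character at position 6 + 3 = 9 -> 'f'

Best match: offset=3, length=3 (matching 'bbf' starting at position 3)
LZ77 triple: (3, 3, 'f')


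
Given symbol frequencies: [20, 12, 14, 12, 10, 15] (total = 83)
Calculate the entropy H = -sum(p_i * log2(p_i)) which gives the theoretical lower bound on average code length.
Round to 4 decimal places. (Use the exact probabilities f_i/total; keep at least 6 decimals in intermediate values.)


Per-symbol terms -p_i * log2(p_i) with p_i = f_i/83:
  p = 20/83 = 0.240964: log2(p) = -2.053111, -p*log2(p) = 0.494726
  p = 12/83 = 0.144578: log2(p) = -2.790077, -p*log2(p) = 0.403385
  p = 14/83 = 0.168675: log2(p) = -2.567685, -p*log2(p) = 0.433103
  p = 12/83 = 0.144578: log2(p) = -2.790077, -p*log2(p) = 0.403385
  p = 10/83 = 0.120482: log2(p) = -3.053111, -p*log2(p) = 0.367845
  p = 15/83 = 0.180723: log2(p) = -2.468149, -p*log2(p) = 0.446051
H = 0.494726 + 0.403385 + 0.433103 + 0.403385 + 0.367845 + 0.446051 = 2.548495

H = 2.5485 bits/symbol


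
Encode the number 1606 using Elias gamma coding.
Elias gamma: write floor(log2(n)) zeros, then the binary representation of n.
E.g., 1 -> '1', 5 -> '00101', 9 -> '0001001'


num_bits = floor(log2(1606)) + 1 = 11
leading_zeros = num_bits - 1 = 10
binary(1606) = 11001000110

Elias gamma(1606) = '0000000000' + '11001000110' = 000000000011001000110 (21 bits)


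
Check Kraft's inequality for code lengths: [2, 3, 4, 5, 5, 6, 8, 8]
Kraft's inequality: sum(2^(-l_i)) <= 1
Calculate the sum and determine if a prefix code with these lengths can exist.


Sum = 2^(-2) + 2^(-3) + 2^(-4) + 2^(-5) + 2^(-5) + 2^(-6) + 2^(-8) + 2^(-8)
    = 0.25 + 0.125 + 0.0625 + 0.03125 + 0.03125 + 0.015625 + 0.00390625 + 0.00390625
    = 134/256 = 0.5234375
Since 0.5234375 <= 1, Kraft's inequality IS satisfied.
A prefix code with these lengths CAN exist.

Kraft sum = 0.5234375. Satisfied.


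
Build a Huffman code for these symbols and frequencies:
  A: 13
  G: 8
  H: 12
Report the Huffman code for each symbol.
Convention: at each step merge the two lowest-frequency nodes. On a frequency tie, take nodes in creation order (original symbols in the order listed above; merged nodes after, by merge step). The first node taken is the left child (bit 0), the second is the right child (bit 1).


Huffman tree construction:
Step 1: Merge G(8) + H(12) = 20
Step 2: Merge A(13) + (G+H)(20) = 33
Read each symbol's code off the tree from the root (left child = 0, right child = 1).

Codes:
  A: 0 (length 1)
  G: 10 (length 2)
  H: 11 (length 2)
Average code length: 53/33 = 1.6061 bits/symbol


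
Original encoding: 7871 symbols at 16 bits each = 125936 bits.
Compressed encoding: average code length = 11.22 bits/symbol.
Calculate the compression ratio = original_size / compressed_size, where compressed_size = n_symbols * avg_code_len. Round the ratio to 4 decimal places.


original_size = n_symbols * orig_bits = 7871 * 16 = 125936 bits
compressed_size = n_symbols * avg_code_len = 7871 * 11.22 = 88312.62 bits
ratio = original_size / compressed_size = 125936 / 88312.62 = 1.426

Compression ratio = 1.426


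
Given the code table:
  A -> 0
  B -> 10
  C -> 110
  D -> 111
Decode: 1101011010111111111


Decoding:
110 -> C
10 -> B
110 -> C
10 -> B
111 -> D
111 -> D
111 -> D


Result: CBCBDDD


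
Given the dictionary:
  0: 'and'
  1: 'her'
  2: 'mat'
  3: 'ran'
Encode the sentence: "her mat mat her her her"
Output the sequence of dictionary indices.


Look up each word in the dictionary:
  'her' -> 1
  'mat' -> 2
  'mat' -> 2
  'her' -> 1
  'her' -> 1
  'her' -> 1

Encoded: [1, 2, 2, 1, 1, 1]


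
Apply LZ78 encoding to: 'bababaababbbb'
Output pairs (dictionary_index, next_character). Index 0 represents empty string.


LZ78 encoding steps:
Dictionary: {0: ''}
Step 1: w='' (idx 0), next='b' -> output (0, 'b'), add 'b' as idx 1
Step 2: w='' (idx 0), next='a' -> output (0, 'a'), add 'a' as idx 2
Step 3: w='b' (idx 1), next='a' -> output (1, 'a'), add 'ba' as idx 3
Step 4: w='ba' (idx 3), next='a' -> output (3, 'a'), add 'baa' as idx 4
Step 5: w='ba' (idx 3), next='b' -> output (3, 'b'), add 'bab' as idx 5
Step 6: w='b' (idx 1), next='b' -> output (1, 'b'), add 'bb' as idx 6
Step 7: w='b' (idx 1), end of input -> output (1, '')


Encoded: [(0, 'b'), (0, 'a'), (1, 'a'), (3, 'a'), (3, 'b'), (1, 'b'), (1, '')]


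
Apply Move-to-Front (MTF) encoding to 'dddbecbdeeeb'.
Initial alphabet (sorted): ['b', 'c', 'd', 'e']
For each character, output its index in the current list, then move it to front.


MTF encoding:
'd': index 2 in ['b', 'c', 'd', 'e'] -> ['d', 'b', 'c', 'e']
'd': index 0 in ['d', 'b', 'c', 'e'] -> ['d', 'b', 'c', 'e']
'd': index 0 in ['d', 'b', 'c', 'e'] -> ['d', 'b', 'c', 'e']
'b': index 1 in ['d', 'b', 'c', 'e'] -> ['b', 'd', 'c', 'e']
'e': index 3 in ['b', 'd', 'c', 'e'] -> ['e', 'b', 'd', 'c']
'c': index 3 in ['e', 'b', 'd', 'c'] -> ['c', 'e', 'b', 'd']
'b': index 2 in ['c', 'e', 'b', 'd'] -> ['b', 'c', 'e', 'd']
'd': index 3 in ['b', 'c', 'e', 'd'] -> ['d', 'b', 'c', 'e']
'e': index 3 in ['d', 'b', 'c', 'e'] -> ['e', 'd', 'b', 'c']
'e': index 0 in ['e', 'd', 'b', 'c'] -> ['e', 'd', 'b', 'c']
'e': index 0 in ['e', 'd', 'b', 'c'] -> ['e', 'd', 'b', 'c']
'b': index 2 in ['e', 'd', 'b', 'c'] -> ['b', 'e', 'd', 'c']


Output: [2, 0, 0, 1, 3, 3, 2, 3, 3, 0, 0, 2]


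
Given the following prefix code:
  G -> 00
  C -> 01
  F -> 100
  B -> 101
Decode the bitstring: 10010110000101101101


Decoding step by step:
Bits 100 -> F
Bits 101 -> B
Bits 100 -> F
Bits 00 -> G
Bits 101 -> B
Bits 101 -> B
Bits 101 -> B


Decoded message: FBFGBBB


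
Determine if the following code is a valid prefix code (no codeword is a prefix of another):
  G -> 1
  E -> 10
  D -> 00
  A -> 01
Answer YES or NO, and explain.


Checking each pair (does one codeword prefix another?):
  G='1' vs E='10': prefix -- VIOLATION

NO -- this is NOT a valid prefix code. G (1) is a prefix of E (10).


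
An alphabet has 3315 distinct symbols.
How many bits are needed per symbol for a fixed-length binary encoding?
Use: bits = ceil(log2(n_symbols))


log2(3315) = 11.6948
Bracket: 2^11 = 2048 < 3315 <= 2^12 = 4096
So ceil(log2(3315)) = 12

bits = ceil(log2(3315)) = ceil(11.6948) = 12 bits


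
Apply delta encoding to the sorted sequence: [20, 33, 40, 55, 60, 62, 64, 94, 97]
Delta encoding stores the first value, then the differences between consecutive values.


First value: 20
Deltas:
  33 - 20 = 13
  40 - 33 = 7
  55 - 40 = 15
  60 - 55 = 5
  62 - 60 = 2
  64 - 62 = 2
  94 - 64 = 30
  97 - 94 = 3


Delta encoded: [20, 13, 7, 15, 5, 2, 2, 30, 3]


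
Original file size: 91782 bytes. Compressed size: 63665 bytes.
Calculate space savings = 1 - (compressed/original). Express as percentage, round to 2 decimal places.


ratio = compressed/original = 63665/91782 = 0.693655
savings = 1 - ratio = 1 - 0.693655 = 0.306345
as a percentage: 0.306345 * 100 = 30.63%

Space savings = 1 - 63665/91782 = 30.63%


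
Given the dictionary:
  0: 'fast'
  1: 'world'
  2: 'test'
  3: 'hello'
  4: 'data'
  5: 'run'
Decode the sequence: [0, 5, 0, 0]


Look up each index in the dictionary:
  0 -> 'fast'
  5 -> 'run'
  0 -> 'fast'
  0 -> 'fast'

Decoded: "fast run fast fast"


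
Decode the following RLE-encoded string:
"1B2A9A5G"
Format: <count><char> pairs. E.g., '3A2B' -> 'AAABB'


Expanding each <count><char> pair:
  1B -> 'B'
  2A -> 'AA'
  9A -> 'AAAAAAAAA'
  5G -> 'GGGGG'

Decoded = BAAAAAAAAAAAGGGGG


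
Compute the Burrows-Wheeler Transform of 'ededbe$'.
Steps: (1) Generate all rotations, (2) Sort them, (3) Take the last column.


Rotations (sorted):
  0: $ededbe -> last char: e
  1: be$eded -> last char: d
  2: dbe$ede -> last char: e
  3: dedbe$e -> last char: e
  4: e$ededb -> last char: b
  5: edbe$ed -> last char: d
  6: ededbe$ -> last char: $


BWT = edeebd$


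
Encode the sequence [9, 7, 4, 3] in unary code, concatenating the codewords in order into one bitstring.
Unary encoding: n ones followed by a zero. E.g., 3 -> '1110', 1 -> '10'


Encode each number as n ones followed by a terminating 0:
  9 -> 1111111110 (10 bits)
  7 -> 11111110 (8 bits)
  4 -> 11110 (5 bits)
  3 -> 1110 (4 bits)
Total length = 10 + 8 + 5 + 4 = 27 bits.

Unary([9, 7, 4, 3]) = 111111111011111110111101110 (27 bits)


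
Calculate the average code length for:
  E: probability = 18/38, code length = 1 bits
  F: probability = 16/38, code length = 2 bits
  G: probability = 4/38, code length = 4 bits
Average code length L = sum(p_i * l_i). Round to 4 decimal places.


Weighted contributions p_i * l_i:
  E: (18/38) * 1 = 18/38
  F: (16/38) * 2 = 32/38
  G: (4/38) * 4 = 16/38
Sum = (18 + 32 + 16)/38 = 66/38

L = 66/38 = 1.7368 bits/symbol


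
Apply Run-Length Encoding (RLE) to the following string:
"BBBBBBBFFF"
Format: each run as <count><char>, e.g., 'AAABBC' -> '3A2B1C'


Scanning runs left to right:
  i=0: run of 'B' x 7 -> '7B'
  i=7: run of 'F' x 3 -> '3F'

RLE = 7B3F


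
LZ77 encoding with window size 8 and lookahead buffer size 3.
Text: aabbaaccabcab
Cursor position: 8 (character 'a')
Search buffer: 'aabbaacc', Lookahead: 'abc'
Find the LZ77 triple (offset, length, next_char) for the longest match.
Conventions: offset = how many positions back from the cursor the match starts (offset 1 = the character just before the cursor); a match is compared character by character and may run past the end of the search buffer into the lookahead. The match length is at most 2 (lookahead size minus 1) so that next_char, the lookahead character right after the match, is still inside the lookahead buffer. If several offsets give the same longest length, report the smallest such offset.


Try each offset into the search buffer:
  offset=1 (pos 7, char 'c'): match length 0
  offset=2 (pos 6, char 'c'): match length 0
  offset=3 (pos 5, char 'a'): match length 1
  offset=4 (pos 4, char 'a'): match length 1
  offset=5 (pos 3, char 'b'): match length 0
  offset=6 (pos 2, char 'b'): match length 0
  offset=7 (pos 1, char 'a'): match length 2
  offset=8 (pos 0, char 'a'): match length 1
Longest match has length 2 at offset 7.
next_char = character at position 8 + 2 = 10 -> 'c'

Best match: offset=7, length=2 (matching 'ab' starting at position 1)
LZ77 triple: (7, 2, 'c')


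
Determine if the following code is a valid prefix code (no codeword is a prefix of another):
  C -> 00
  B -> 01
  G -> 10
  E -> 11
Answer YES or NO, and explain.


Checking each pair (does one codeword prefix another?):
  C='00' vs B='01': no prefix
  C='00' vs G='10': no prefix
  C='00' vs E='11': no prefix
  B='01' vs C='00': no prefix
  B='01' vs G='10': no prefix
  B='01' vs E='11': no prefix
  G='10' vs C='00': no prefix
  G='10' vs B='01': no prefix
  G='10' vs E='11': no prefix
  E='11' vs C='00': no prefix
  E='11' vs B='01': no prefix
  E='11' vs G='10': no prefix
No violation found over all pairs.

YES -- this is a valid prefix code. No codeword is a prefix of any other codeword.


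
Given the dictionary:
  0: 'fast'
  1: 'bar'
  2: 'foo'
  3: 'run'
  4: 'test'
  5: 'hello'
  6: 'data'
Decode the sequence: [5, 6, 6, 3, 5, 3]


Look up each index in the dictionary:
  5 -> 'hello'
  6 -> 'data'
  6 -> 'data'
  3 -> 'run'
  5 -> 'hello'
  3 -> 'run'

Decoded: "hello data data run hello run"


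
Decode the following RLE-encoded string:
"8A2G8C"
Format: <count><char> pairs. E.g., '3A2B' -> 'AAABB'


Expanding each <count><char> pair:
  8A -> 'AAAAAAAA'
  2G -> 'GG'
  8C -> 'CCCCCCCC'

Decoded = AAAAAAAAGGCCCCCCCC


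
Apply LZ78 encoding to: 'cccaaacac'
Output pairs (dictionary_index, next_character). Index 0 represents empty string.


LZ78 encoding steps:
Dictionary: {0: ''}
Step 1: w='' (idx 0), next='c' -> output (0, 'c'), add 'c' as idx 1
Step 2: w='c' (idx 1), next='c' -> output (1, 'c'), add 'cc' as idx 2
Step 3: w='' (idx 0), next='a' -> output (0, 'a'), add 'a' as idx 3
Step 4: w='a' (idx 3), next='a' -> output (3, 'a'), add 'aa' as idx 4
Step 5: w='c' (idx 1), next='a' -> output (1, 'a'), add 'ca' as idx 5
Step 6: w='c' (idx 1), end of input -> output (1, '')


Encoded: [(0, 'c'), (1, 'c'), (0, 'a'), (3, 'a'), (1, 'a'), (1, '')]


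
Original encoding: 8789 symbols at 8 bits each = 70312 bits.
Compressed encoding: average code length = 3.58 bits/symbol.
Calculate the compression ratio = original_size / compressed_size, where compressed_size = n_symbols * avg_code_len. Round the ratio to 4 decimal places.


original_size = n_symbols * orig_bits = 8789 * 8 = 70312 bits
compressed_size = n_symbols * avg_code_len = 8789 * 3.58 = 31464.62 bits
ratio = original_size / compressed_size = 70312 / 31464.62 = 2.2346

Compression ratio = 2.2346


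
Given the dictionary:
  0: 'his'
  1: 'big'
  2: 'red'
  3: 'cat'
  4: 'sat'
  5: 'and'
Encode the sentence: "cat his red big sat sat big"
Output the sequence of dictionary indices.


Look up each word in the dictionary:
  'cat' -> 3
  'his' -> 0
  'red' -> 2
  'big' -> 1
  'sat' -> 4
  'sat' -> 4
  'big' -> 1

Encoded: [3, 0, 2, 1, 4, 4, 1]


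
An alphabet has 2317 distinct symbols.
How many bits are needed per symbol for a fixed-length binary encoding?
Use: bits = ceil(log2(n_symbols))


log2(2317) = 11.178
Bracket: 2^11 = 2048 < 2317 <= 2^12 = 4096
So ceil(log2(2317)) = 12

bits = ceil(log2(2317)) = ceil(11.178) = 12 bits


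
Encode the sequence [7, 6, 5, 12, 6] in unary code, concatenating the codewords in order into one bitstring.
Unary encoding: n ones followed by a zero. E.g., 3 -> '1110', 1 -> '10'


Encode each number as n ones followed by a terminating 0:
  7 -> 11111110 (8 bits)
  6 -> 1111110 (7 bits)
  5 -> 111110 (6 bits)
  12 -> 1111111111110 (13 bits)
  6 -> 1111110 (7 bits)
Total length = 8 + 7 + 6 + 13 + 7 = 41 bits.

Unary([7, 6, 5, 12, 6]) = 11111110111111011111011111111111101111110 (41 bits)


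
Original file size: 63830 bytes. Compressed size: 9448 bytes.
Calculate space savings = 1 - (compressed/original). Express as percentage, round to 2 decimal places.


ratio = compressed/original = 9448/63830 = 0.148018
savings = 1 - ratio = 1 - 0.148018 = 0.851982
as a percentage: 0.851982 * 100 = 85.2%

Space savings = 1 - 9448/63830 = 85.2%


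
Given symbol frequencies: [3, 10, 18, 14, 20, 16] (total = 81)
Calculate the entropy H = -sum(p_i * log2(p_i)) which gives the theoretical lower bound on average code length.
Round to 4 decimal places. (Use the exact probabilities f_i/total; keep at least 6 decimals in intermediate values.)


Per-symbol terms -p_i * log2(p_i) with p_i = f_i/81:
  p = 3/81 = 0.037037: log2(p) = -4.754888, -p*log2(p) = 0.176107
  p = 10/81 = 0.123457: log2(p) = -3.017922, -p*log2(p) = 0.372583
  p = 18/81 = 0.222222: log2(p) = -2.169925, -p*log2(p) = 0.482206
  p = 14/81 = 0.172840: log2(p) = -2.532495, -p*log2(p) = 0.437715
  p = 20/81 = 0.246914: log2(p) = -2.017922, -p*log2(p) = 0.498252
  p = 16/81 = 0.197531: log2(p) = -2.339850, -p*log2(p) = 0.462193
H = 0.176107 + 0.372583 + 0.482206 + 0.437715 + 0.498252 + 0.462193 = 2.429056

H = 2.4291 bits/symbol


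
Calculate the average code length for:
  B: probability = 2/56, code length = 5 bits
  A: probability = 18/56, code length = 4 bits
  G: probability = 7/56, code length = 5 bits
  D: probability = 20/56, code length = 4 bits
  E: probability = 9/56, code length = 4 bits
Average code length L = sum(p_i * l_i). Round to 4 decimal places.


Weighted contributions p_i * l_i:
  B: (2/56) * 5 = 10/56
  A: (18/56) * 4 = 72/56
  G: (7/56) * 5 = 35/56
  D: (20/56) * 4 = 80/56
  E: (9/56) * 4 = 36/56
Sum = (10 + 72 + 35 + 80 + 36)/56 = 233/56

L = 233/56 = 4.1607 bits/symbol


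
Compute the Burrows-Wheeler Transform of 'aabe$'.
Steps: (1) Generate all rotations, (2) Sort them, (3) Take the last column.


Rotations (sorted):
  0: $aabe -> last char: e
  1: aabe$ -> last char: $
  2: abe$a -> last char: a
  3: be$aa -> last char: a
  4: e$aab -> last char: b


BWT = e$aab


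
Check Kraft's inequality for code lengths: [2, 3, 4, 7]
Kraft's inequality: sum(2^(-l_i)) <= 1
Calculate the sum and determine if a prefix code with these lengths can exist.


Sum = 2^(-2) + 2^(-3) + 2^(-4) + 2^(-7)
    = 0.25 + 0.125 + 0.0625 + 0.0078125
    = 57/128 = 0.4453125
Since 0.4453125 <= 1, Kraft's inequality IS satisfied.
A prefix code with these lengths CAN exist.

Kraft sum = 0.4453125. Satisfied.


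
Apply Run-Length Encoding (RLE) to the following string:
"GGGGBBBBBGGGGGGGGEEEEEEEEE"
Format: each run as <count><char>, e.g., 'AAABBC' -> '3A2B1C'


Scanning runs left to right:
  i=0: run of 'G' x 4 -> '4G'
  i=4: run of 'B' x 5 -> '5B'
  i=9: run of 'G' x 8 -> '8G'
  i=17: run of 'E' x 9 -> '9E'

RLE = 4G5B8G9E


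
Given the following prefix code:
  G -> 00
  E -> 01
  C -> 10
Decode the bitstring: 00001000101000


Decoding step by step:
Bits 00 -> G
Bits 00 -> G
Bits 10 -> C
Bits 00 -> G
Bits 10 -> C
Bits 10 -> C
Bits 00 -> G


Decoded message: GGCGCCG


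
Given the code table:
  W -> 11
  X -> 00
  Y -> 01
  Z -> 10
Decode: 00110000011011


Decoding:
00 -> X
11 -> W
00 -> X
00 -> X
01 -> Y
10 -> Z
11 -> W


Result: XWXXYZW


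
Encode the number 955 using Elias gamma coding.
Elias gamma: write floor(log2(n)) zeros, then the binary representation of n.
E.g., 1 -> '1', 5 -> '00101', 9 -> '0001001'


num_bits = floor(log2(955)) + 1 = 10
leading_zeros = num_bits - 1 = 9
binary(955) = 1110111011

Elias gamma(955) = '000000000' + '1110111011' = 0000000001110111011 (19 bits)


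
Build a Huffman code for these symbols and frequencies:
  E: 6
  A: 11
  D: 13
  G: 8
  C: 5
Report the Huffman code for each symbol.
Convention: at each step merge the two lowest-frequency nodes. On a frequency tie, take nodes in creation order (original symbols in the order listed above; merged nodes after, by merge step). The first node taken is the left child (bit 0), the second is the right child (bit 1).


Huffman tree construction:
Step 1: Merge C(5) + E(6) = 11
Step 2: Merge G(8) + A(11) = 19
Step 3: Merge (C+E)(11) + D(13) = 24
Step 4: Merge (G+A)(19) + ((C+E)+D)(24) = 43
Read each symbol's code off the tree from the root (left child = 0, right child = 1).

Codes:
  E: 101 (length 3)
  A: 01 (length 2)
  D: 11 (length 2)
  G: 00 (length 2)
  C: 100 (length 3)
Average code length: 97/43 = 2.2558 bits/symbol


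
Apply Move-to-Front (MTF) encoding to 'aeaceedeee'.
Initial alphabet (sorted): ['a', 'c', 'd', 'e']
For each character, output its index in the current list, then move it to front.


MTF encoding:
'a': index 0 in ['a', 'c', 'd', 'e'] -> ['a', 'c', 'd', 'e']
'e': index 3 in ['a', 'c', 'd', 'e'] -> ['e', 'a', 'c', 'd']
'a': index 1 in ['e', 'a', 'c', 'd'] -> ['a', 'e', 'c', 'd']
'c': index 2 in ['a', 'e', 'c', 'd'] -> ['c', 'a', 'e', 'd']
'e': index 2 in ['c', 'a', 'e', 'd'] -> ['e', 'c', 'a', 'd']
'e': index 0 in ['e', 'c', 'a', 'd'] -> ['e', 'c', 'a', 'd']
'd': index 3 in ['e', 'c', 'a', 'd'] -> ['d', 'e', 'c', 'a']
'e': index 1 in ['d', 'e', 'c', 'a'] -> ['e', 'd', 'c', 'a']
'e': index 0 in ['e', 'd', 'c', 'a'] -> ['e', 'd', 'c', 'a']
'e': index 0 in ['e', 'd', 'c', 'a'] -> ['e', 'd', 'c', 'a']


Output: [0, 3, 1, 2, 2, 0, 3, 1, 0, 0]


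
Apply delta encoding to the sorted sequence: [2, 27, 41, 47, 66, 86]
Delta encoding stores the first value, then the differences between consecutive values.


First value: 2
Deltas:
  27 - 2 = 25
  41 - 27 = 14
  47 - 41 = 6
  66 - 47 = 19
  86 - 66 = 20


Delta encoded: [2, 25, 14, 6, 19, 20]


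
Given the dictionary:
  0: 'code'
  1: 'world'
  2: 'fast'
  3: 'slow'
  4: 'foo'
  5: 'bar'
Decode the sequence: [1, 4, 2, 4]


Look up each index in the dictionary:
  1 -> 'world'
  4 -> 'foo'
  2 -> 'fast'
  4 -> 'foo'

Decoded: "world foo fast foo"


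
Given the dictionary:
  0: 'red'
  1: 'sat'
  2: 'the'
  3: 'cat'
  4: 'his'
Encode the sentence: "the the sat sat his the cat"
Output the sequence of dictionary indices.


Look up each word in the dictionary:
  'the' -> 2
  'the' -> 2
  'sat' -> 1
  'sat' -> 1
  'his' -> 4
  'the' -> 2
  'cat' -> 3

Encoded: [2, 2, 1, 1, 4, 2, 3]


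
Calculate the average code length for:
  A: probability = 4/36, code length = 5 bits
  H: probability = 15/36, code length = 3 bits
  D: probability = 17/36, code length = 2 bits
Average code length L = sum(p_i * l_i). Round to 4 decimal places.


Weighted contributions p_i * l_i:
  A: (4/36) * 5 = 20/36
  H: (15/36) * 3 = 45/36
  D: (17/36) * 2 = 34/36
Sum = (20 + 45 + 34)/36 = 99/36

L = 99/36 = 2.7500 bits/symbol


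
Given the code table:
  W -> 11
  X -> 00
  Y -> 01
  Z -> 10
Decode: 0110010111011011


Decoding:
01 -> Y
10 -> Z
01 -> Y
01 -> Y
11 -> W
01 -> Y
10 -> Z
11 -> W


Result: YZYYWYZW


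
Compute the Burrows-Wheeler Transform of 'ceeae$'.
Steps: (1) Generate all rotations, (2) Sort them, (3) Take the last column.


Rotations (sorted):
  0: $ceeae -> last char: e
  1: ae$cee -> last char: e
  2: ceeae$ -> last char: $
  3: e$ceea -> last char: a
  4: eae$ce -> last char: e
  5: eeae$c -> last char: c


BWT = ee$aec


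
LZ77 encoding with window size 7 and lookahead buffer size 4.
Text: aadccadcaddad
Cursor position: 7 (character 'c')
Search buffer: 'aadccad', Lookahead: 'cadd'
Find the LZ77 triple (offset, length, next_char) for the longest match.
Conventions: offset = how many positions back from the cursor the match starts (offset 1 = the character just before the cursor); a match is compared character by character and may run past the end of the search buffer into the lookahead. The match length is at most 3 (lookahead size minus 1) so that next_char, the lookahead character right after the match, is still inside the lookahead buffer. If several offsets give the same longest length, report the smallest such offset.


Try each offset into the search buffer:
  offset=1 (pos 6, char 'd'): match length 0
  offset=2 (pos 5, char 'a'): match length 0
  offset=3 (pos 4, char 'c'): match length 3
  offset=4 (pos 3, char 'c'): match length 1
  offset=5 (pos 2, char 'd'): match length 0
  offset=6 (pos 1, char 'a'): match length 0
  offset=7 (pos 0, char 'a'): match length 0
Longest match has length 3 at offset 3.
next_char = character at position 7 + 3 = 10 -> 'd'

Best match: offset=3, length=3 (matching 'cad' starting at position 4)
LZ77 triple: (3, 3, 'd')


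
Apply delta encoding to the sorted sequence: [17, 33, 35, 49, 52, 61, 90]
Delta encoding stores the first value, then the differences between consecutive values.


First value: 17
Deltas:
  33 - 17 = 16
  35 - 33 = 2
  49 - 35 = 14
  52 - 49 = 3
  61 - 52 = 9
  90 - 61 = 29


Delta encoded: [17, 16, 2, 14, 3, 9, 29]


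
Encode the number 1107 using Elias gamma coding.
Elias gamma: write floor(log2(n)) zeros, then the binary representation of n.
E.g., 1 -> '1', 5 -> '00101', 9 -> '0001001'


num_bits = floor(log2(1107)) + 1 = 11
leading_zeros = num_bits - 1 = 10
binary(1107) = 10001010011

Elias gamma(1107) = '0000000000' + '10001010011' = 000000000010001010011 (21 bits)


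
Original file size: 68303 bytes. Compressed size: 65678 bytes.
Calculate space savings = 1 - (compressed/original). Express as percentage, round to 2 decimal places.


ratio = compressed/original = 65678/68303 = 0.961568
savings = 1 - ratio = 1 - 0.961568 = 0.038432
as a percentage: 0.038432 * 100 = 3.84%

Space savings = 1 - 65678/68303 = 3.84%


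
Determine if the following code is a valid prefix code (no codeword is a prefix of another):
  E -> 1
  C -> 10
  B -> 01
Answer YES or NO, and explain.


Checking each pair (does one codeword prefix another?):
  E='1' vs C='10': prefix -- VIOLATION

NO -- this is NOT a valid prefix code. E (1) is a prefix of C (10).


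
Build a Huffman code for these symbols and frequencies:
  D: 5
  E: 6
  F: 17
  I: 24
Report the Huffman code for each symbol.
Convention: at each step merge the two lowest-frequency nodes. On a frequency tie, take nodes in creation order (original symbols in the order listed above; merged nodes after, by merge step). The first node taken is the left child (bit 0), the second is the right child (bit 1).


Huffman tree construction:
Step 1: Merge D(5) + E(6) = 11
Step 2: Merge (D+E)(11) + F(17) = 28
Step 3: Merge I(24) + ((D+E)+F)(28) = 52
Read each symbol's code off the tree from the root (left child = 0, right child = 1).

Codes:
  D: 100 (length 3)
  E: 101 (length 3)
  F: 11 (length 2)
  I: 0 (length 1)
Average code length: 91/52 = 1.7500 bits/symbol


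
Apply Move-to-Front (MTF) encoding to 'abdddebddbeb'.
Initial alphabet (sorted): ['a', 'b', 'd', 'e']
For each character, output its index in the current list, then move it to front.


MTF encoding:
'a': index 0 in ['a', 'b', 'd', 'e'] -> ['a', 'b', 'd', 'e']
'b': index 1 in ['a', 'b', 'd', 'e'] -> ['b', 'a', 'd', 'e']
'd': index 2 in ['b', 'a', 'd', 'e'] -> ['d', 'b', 'a', 'e']
'd': index 0 in ['d', 'b', 'a', 'e'] -> ['d', 'b', 'a', 'e']
'd': index 0 in ['d', 'b', 'a', 'e'] -> ['d', 'b', 'a', 'e']
'e': index 3 in ['d', 'b', 'a', 'e'] -> ['e', 'd', 'b', 'a']
'b': index 2 in ['e', 'd', 'b', 'a'] -> ['b', 'e', 'd', 'a']
'd': index 2 in ['b', 'e', 'd', 'a'] -> ['d', 'b', 'e', 'a']
'd': index 0 in ['d', 'b', 'e', 'a'] -> ['d', 'b', 'e', 'a']
'b': index 1 in ['d', 'b', 'e', 'a'] -> ['b', 'd', 'e', 'a']
'e': index 2 in ['b', 'd', 'e', 'a'] -> ['e', 'b', 'd', 'a']
'b': index 1 in ['e', 'b', 'd', 'a'] -> ['b', 'e', 'd', 'a']


Output: [0, 1, 2, 0, 0, 3, 2, 2, 0, 1, 2, 1]


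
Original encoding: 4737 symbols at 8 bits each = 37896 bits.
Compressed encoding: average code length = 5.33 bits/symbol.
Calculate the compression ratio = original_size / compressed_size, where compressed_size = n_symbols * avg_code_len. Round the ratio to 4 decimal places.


original_size = n_symbols * orig_bits = 4737 * 8 = 37896 bits
compressed_size = n_symbols * avg_code_len = 4737 * 5.33 = 25248.21 bits
ratio = original_size / compressed_size = 37896 / 25248.21 = 1.5009

Compression ratio = 1.5009


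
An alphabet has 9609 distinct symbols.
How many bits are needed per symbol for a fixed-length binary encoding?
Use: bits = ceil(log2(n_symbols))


log2(9609) = 13.2302
Bracket: 2^13 = 8192 < 9609 <= 2^14 = 16384
So ceil(log2(9609)) = 14

bits = ceil(log2(9609)) = ceil(13.2302) = 14 bits


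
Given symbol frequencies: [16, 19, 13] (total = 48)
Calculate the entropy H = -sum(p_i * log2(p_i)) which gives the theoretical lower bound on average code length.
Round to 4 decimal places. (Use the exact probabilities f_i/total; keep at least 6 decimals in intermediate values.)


Per-symbol terms -p_i * log2(p_i) with p_i = f_i/48:
  p = 16/48 = 0.333333: log2(p) = -1.584963, -p*log2(p) = 0.528321
  p = 19/48 = 0.395833: log2(p) = -1.337035, -p*log2(p) = 0.529243
  p = 13/48 = 0.270833: log2(p) = -1.884523, -p*log2(p) = 0.510392
H = 0.528321 + 0.529243 + 0.510392 = 1.567956

H = 1.568 bits/symbol


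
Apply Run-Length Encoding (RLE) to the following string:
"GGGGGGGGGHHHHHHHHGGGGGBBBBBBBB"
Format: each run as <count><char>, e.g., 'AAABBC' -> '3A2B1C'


Scanning runs left to right:
  i=0: run of 'G' x 9 -> '9G'
  i=9: run of 'H' x 8 -> '8H'
  i=17: run of 'G' x 5 -> '5G'
  i=22: run of 'B' x 8 -> '8B'

RLE = 9G8H5G8B


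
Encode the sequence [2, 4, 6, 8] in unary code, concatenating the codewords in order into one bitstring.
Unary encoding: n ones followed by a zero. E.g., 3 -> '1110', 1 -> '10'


Encode each number as n ones followed by a terminating 0:
  2 -> 110 (3 bits)
  4 -> 11110 (5 bits)
  6 -> 1111110 (7 bits)
  8 -> 111111110 (9 bits)
Total length = 3 + 5 + 7 + 9 = 24 bits.

Unary([2, 4, 6, 8]) = 110111101111110111111110 (24 bits)


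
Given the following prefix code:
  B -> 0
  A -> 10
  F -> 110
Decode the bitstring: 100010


Decoding step by step:
Bits 10 -> A
Bits 0 -> B
Bits 0 -> B
Bits 10 -> A


Decoded message: ABBA


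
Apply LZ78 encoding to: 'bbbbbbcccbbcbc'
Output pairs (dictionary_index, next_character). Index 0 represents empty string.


LZ78 encoding steps:
Dictionary: {0: ''}
Step 1: w='' (idx 0), next='b' -> output (0, 'b'), add 'b' as idx 1
Step 2: w='b' (idx 1), next='b' -> output (1, 'b'), add 'bb' as idx 2
Step 3: w='bb' (idx 2), next='b' -> output (2, 'b'), add 'bbb' as idx 3
Step 4: w='' (idx 0), next='c' -> output (0, 'c'), add 'c' as idx 4
Step 5: w='c' (idx 4), next='c' -> output (4, 'c'), add 'cc' as idx 5
Step 6: w='bb' (idx 2), next='c' -> output (2, 'c'), add 'bbc' as idx 6
Step 7: w='b' (idx 1), next='c' -> output (1, 'c'), add 'bc' as idx 7


Encoded: [(0, 'b'), (1, 'b'), (2, 'b'), (0, 'c'), (4, 'c'), (2, 'c'), (1, 'c')]


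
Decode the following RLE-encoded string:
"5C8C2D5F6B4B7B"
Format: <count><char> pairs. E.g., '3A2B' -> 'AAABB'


Expanding each <count><char> pair:
  5C -> 'CCCCC'
  8C -> 'CCCCCCCC'
  2D -> 'DD'
  5F -> 'FFFFF'
  6B -> 'BBBBBB'
  4B -> 'BBBB'
  7B -> 'BBBBBBB'

Decoded = CCCCCCCCCCCCCDDFFFFFBBBBBBBBBBBBBBBBB


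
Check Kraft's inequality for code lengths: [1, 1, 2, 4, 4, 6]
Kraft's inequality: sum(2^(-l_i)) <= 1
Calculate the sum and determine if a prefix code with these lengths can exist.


Sum = 2^(-1) + 2^(-1) + 2^(-2) + 2^(-4) + 2^(-4) + 2^(-6)
    = 0.5 + 0.5 + 0.25 + 0.0625 + 0.0625 + 0.015625
    = 89/64 = 1.390625
Since 1.390625 > 1, Kraft's inequality is NOT satisfied.
A prefix code with these lengths CANNOT exist.

Kraft sum = 1.390625. Not satisfied.
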